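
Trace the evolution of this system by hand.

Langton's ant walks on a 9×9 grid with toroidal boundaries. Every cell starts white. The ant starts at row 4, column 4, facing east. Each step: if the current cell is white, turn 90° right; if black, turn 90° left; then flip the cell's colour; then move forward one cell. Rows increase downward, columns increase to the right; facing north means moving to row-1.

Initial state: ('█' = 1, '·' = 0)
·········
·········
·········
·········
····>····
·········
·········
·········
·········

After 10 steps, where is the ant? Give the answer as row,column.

0) ·········
·········
·········
·········
····>····
·········
·········
·········
·········
1) ·········
·········
·········
·········
····█····
····v····
·········
·········
·········
2) ·········
·········
·········
·········
····█····
···<█····
·········
·········
·········
3) ·········
·········
·········
·········
···^█····
···██····
·········
·········
·········
4) ·········
·········
·········
·········
···█>····
···██····
·········
·········
·········
5) ·········
·········
·········
····^····
···█·····
···██····
·········
·········
·········
6) ·········
·········
·········
····█>···
···█·····
···██····
·········
·········
·········
7) ·········
·········
·········
····██···
···█·v···
···██····
·········
·········
·········
8) ·········
·········
·········
····██···
···█<█···
···██····
·········
·········
·········
9) ·········
·········
·········
····^█···
···███···
···██····
·········
·········
·········
10) ·········
·········
·········
···<·█···
···███···
···██····
·········
·········
·········

3,3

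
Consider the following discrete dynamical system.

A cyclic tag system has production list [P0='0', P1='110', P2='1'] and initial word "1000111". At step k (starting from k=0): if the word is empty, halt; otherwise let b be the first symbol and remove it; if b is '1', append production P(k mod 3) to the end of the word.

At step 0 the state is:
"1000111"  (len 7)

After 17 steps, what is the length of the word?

0) "1000111"  (len 7)
1) "0001110"  (len 7)
2) "001110"  (len 6)
3) "01110"  (len 5)
4) "1110"  (len 4)
5) "110110"  (len 6)
6) "101101"  (len 6)
7) "011010"  (len 6)
8) "11010"  (len 5)
9) "10101"  (len 5)
10) "01010"  (len 5)
11) "1010"  (len 4)
12) "0101"  (len 4)
13) "101"  (len 3)
14) "01110"  (len 5)
15) "1110"  (len 4)
16) "1100"  (len 4)
17) "100110"  (len 6)

6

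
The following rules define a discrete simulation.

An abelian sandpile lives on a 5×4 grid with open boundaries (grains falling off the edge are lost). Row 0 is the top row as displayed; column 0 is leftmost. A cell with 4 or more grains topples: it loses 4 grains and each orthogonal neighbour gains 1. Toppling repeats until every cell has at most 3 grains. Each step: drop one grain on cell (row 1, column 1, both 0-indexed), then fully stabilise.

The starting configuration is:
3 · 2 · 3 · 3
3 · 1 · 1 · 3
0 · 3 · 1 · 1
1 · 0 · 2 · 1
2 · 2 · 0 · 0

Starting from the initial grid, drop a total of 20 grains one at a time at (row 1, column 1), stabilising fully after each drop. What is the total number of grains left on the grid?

t=0: 3 · 2 · 3 · 3
3 · 1 · 1 · 3
0 · 3 · 1 · 1
1 · 0 · 2 · 1
2 · 2 · 0 · 0
t=1: 3 · 2 · 3 · 3
3 · 2 · 1 · 3
0 · 3 · 1 · 1
1 · 0 · 2 · 1
2 · 2 · 0 · 0
t=2: 3 · 2 · 3 · 3
3 · 3 · 1 · 3
0 · 3 · 1 · 1
1 · 0 · 2 · 1
2 · 2 · 0 · 0
t=3: 1 · 2 · 2 · 1
2 · 0 · 1 · 1
2 · 1 · 3 · 2
1 · 1 · 2 · 1
2 · 2 · 0 · 0
t=4: 1 · 2 · 2 · 1
2 · 1 · 1 · 1
2 · 1 · 3 · 2
1 · 1 · 2 · 1
2 · 2 · 0 · 0
t=5: 1 · 2 · 2 · 1
2 · 2 · 1 · 1
2 · 1 · 3 · 2
1 · 1 · 2 · 1
2 · 2 · 0 · 0
t=6: 1 · 2 · 2 · 1
2 · 3 · 1 · 1
2 · 1 · 3 · 2
1 · 1 · 2 · 1
2 · 2 · 0 · 0
t=7: 1 · 3 · 2 · 1
3 · 0 · 2 · 1
2 · 2 · 3 · 2
1 · 1 · 2 · 1
2 · 2 · 0 · 0
t=8: 1 · 3 · 2 · 1
3 · 1 · 2 · 1
2 · 2 · 3 · 2
1 · 1 · 2 · 1
2 · 2 · 0 · 0
t=9: 1 · 3 · 2 · 1
3 · 2 · 2 · 1
2 · 2 · 3 · 2
1 · 1 · 2 · 1
2 · 2 · 0 · 0
t=10: 1 · 3 · 2 · 1
3 · 3 · 2 · 1
2 · 2 · 3 · 2
1 · 1 · 2 · 1
2 · 2 · 0 · 0
t=11: 3 · 0 · 3 · 1
0 · 2 · 3 · 1
3 · 3 · 3 · 2
1 · 1 · 2 · 1
2 · 2 · 0 · 0
t=12: 3 · 0 · 3 · 1
0 · 3 · 3 · 1
3 · 3 · 3 · 2
1 · 1 · 2 · 1
2 · 2 · 0 · 0
t=13: 3 · 2 · 0 · 2
2 · 2 · 2 · 2
0 · 2 · 1 · 3
2 · 2 · 3 · 1
2 · 2 · 0 · 0
t=14: 3 · 2 · 0 · 2
2 · 3 · 2 · 2
0 · 2 · 1 · 3
2 · 2 · 3 · 1
2 · 2 · 0 · 0
t=15: 3 · 3 · 0 · 2
3 · 0 · 3 · 2
0 · 3 · 1 · 3
2 · 2 · 3 · 1
2 · 2 · 0 · 0
t=16: 3 · 3 · 0 · 2
3 · 1 · 3 · 2
0 · 3 · 1 · 3
2 · 2 · 3 · 1
2 · 2 · 0 · 0
t=17: 3 · 3 · 0 · 2
3 · 2 · 3 · 2
0 · 3 · 1 · 3
2 · 2 · 3 · 1
2 · 2 · 0 · 0
t=18: 3 · 3 · 0 · 2
3 · 3 · 3 · 2
0 · 3 · 1 · 3
2 · 2 · 3 · 1
2 · 2 · 0 · 0
t=19: 1 · 2 · 2 · 2
2 · 0 · 1 · 3
2 · 1 · 3 · 3
2 · 3 · 3 · 1
2 · 2 · 0 · 0
t=20: 1 · 2 · 2 · 2
2 · 1 · 1 · 3
2 · 1 · 3 · 3
2 · 3 · 3 · 1
2 · 2 · 0 · 0

36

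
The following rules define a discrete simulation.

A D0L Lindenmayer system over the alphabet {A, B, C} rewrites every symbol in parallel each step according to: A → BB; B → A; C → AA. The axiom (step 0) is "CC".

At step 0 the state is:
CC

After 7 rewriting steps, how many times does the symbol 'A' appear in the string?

32

t=0: CC
t=1: AAAA
t=2: BBBBBBBB
t=3: AAAAAAAA
t=4: BBBBBBBBBBBBBBBB
t=5: AAAAAAAAAAAAAAAA
t=6: BBBBBBBBBBBBBBBBBBBBBBBBBBBBBBBB
t=7: AAAAAAAAAAAAAAAAAAAAAAAAAAAAAAAA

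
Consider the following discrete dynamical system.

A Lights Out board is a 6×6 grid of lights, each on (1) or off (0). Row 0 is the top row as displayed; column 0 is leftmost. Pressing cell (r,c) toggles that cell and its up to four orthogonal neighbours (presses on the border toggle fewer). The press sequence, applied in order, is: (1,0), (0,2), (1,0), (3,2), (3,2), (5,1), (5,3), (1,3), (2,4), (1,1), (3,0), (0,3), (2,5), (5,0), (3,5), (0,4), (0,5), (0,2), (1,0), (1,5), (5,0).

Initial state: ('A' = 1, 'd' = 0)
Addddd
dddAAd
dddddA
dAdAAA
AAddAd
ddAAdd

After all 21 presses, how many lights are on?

step 0: Addddd
dddAAd
dddddA
dAdAAA
AAddAd
ddAAdd
step 1: dddddd
AAdAAd
AddddA
dAdAAA
AAddAd
ddAAdd
step 2: dAAAdd
AAAAAd
AddddA
dAdAAA
AAddAd
ddAAdd
step 3: AAAAdd
ddAAAd
dddddA
dAdAAA
AAddAd
ddAAdd
step 4: AAAAdd
ddAAAd
ddAddA
ddAdAA
AAAdAd
ddAAdd
step 5: AAAAdd
ddAAAd
dddddA
dAdAAA
AAddAd
ddAAdd
step 6: AAAAdd
ddAAAd
dddddA
dAdAAA
AdddAd
AAdAdd
step 7: AAAAdd
ddAAAd
dddddA
dAdAAA
AddAAd
AAAdAd
step 8: AAAddd
dddddd
dddAdA
dAdAAA
AddAAd
AAAdAd
step 9: AAAddd
ddddAd
ddddAd
dAdAdA
AddAAd
AAAdAd
step 10: AdAddd
AAAdAd
dAddAd
dAdAdA
AddAAd
AAAdAd
step 11: AdAddd
AAAdAd
AAddAd
AddAdA
dddAAd
AAAdAd
step 12: AddAAd
AAAAAd
AAddAd
AddAdA
dddAAd
AAAdAd
step 13: AddAAd
AAAAAA
AAdddA
AddAdd
dddAAd
AAAdAd
step 14: AddAAd
AAAAAA
AAdddA
AddAdd
AddAAd
ddAdAd
step 15: AddAAd
AAAAAA
AAdddd
AddAAA
AddAAA
ddAdAd
step 16: AddddA
AAAAdA
AAdddd
AddAAA
AddAAA
ddAdAd
step 17: AdddAd
AAAAdd
AAdddd
AddAAA
AddAAA
ddAdAd
step 18: AAAAAd
AAdAdd
AAdddd
AddAAA
AddAAA
ddAdAd
step 19: dAAAAd
dddAdd
dAdddd
AddAAA
AddAAA
ddAdAd
step 20: dAAAAA
dddAAA
dAdddA
AddAAA
AddAAA
ddAdAd
step 21: dAAAAA
dddAAA
dAdddA
AddAAA
dddAAA
AAAdAd

21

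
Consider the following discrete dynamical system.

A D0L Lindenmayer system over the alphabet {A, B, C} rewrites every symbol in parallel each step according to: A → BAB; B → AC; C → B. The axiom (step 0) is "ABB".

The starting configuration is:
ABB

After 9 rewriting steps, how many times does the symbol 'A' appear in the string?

1275

step 0: ABB
step 1: BABACAC
step 2: ACBABACBABBBABB
step 3: BABBACBABACBABBACBABACACACBABACAC
step 4: ACBABACACBABBACBABACBABBACBABACACBABBACBABACBABBBABBBABBACBABACBABBBABB
step 5: BABBACBABACBABBBABBACBABACACBABBACBABACBABBACBABACACBABBAC…BABACACACBABACACACBABACACBABBACBABACBABBACBABACACACBABACAC  (len 155)
step 6: ACBABACACBABBACBABACBABBACBABACACACBABACACBABBACBABACBABBB…ACBABACBABBACBABACACBABBACBABACBABBBABBBABBACBABACBABBBABB  (len 335)
step 7: BABBACBABACBABBBABBACBABACACBABBACBABACBABBACBABACACBABBAC…BABACACACBABACACACBABACACBABBACBABACBABBACBABACACACBABACAC  (len 729)
step 8: ACBABACACBABBACBABACBABBACBABACACACBABACACBABBACBABACBABBB…ACBABACBABBACBABACACBABBACBABACBABBBABBBABBACBABACBABBBABB  (len 1579)
step 9: BABBACBABACBABBBABBACBABACACBABBACBABACBABBACBABACACBABBAC…BABACACACBABACACACBABACACBABBACBABACBABBACBABACACACBABACAC  (len 3431)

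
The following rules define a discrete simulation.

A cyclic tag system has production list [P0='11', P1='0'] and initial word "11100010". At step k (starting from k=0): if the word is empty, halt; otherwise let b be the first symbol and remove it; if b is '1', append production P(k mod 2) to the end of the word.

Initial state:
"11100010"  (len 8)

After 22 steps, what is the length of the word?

t=0: "11100010"  (len 8)
t=1: "110001011"  (len 9)
t=2: "100010110"  (len 9)
t=3: "0001011011"  (len 10)
t=4: "001011011"  (len 9)
t=5: "01011011"  (len 8)
t=6: "1011011"  (len 7)
t=7: "01101111"  (len 8)
t=8: "1101111"  (len 7)
t=9: "10111111"  (len 8)
t=10: "01111110"  (len 8)
t=11: "1111110"  (len 7)
t=12: "1111100"  (len 7)
t=13: "11110011"  (len 8)
t=14: "11100110"  (len 8)
t=15: "110011011"  (len 9)
t=16: "100110110"  (len 9)
t=17: "0011011011"  (len 10)
t=18: "011011011"  (len 9)
t=19: "11011011"  (len 8)
t=20: "10110110"  (len 8)
t=21: "011011011"  (len 9)
t=22: "11011011"  (len 8)

8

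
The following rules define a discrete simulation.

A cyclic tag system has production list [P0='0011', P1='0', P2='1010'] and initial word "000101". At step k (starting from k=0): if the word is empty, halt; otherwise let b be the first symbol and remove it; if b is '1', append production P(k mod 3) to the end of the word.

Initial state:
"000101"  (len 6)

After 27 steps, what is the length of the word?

18

[0] "000101"  (len 6)
[1] "00101"  (len 5)
[2] "0101"  (len 4)
[3] "101"  (len 3)
[4] "010011"  (len 6)
[5] "10011"  (len 5)
[6] "00111010"  (len 8)
[7] "0111010"  (len 7)
[8] "111010"  (len 6)
[9] "110101010"  (len 9)
[10] "101010100011"  (len 12)
[11] "010101000110"  (len 12)
[12] "10101000110"  (len 11)
[13] "01010001100011"  (len 14)
[14] "1010001100011"  (len 13)
[15] "0100011000111010"  (len 16)
[16] "100011000111010"  (len 15)
[17] "000110001110100"  (len 15)
[18] "00110001110100"  (len 14)
[19] "0110001110100"  (len 13)
[20] "110001110100"  (len 12)
[21] "100011101001010"  (len 15)
[22] "000111010010100011"  (len 18)
[23] "00111010010100011"  (len 17)
[24] "0111010010100011"  (len 16)
[25] "111010010100011"  (len 15)
[26] "110100101000110"  (len 15)
[27] "101001010001101010"  (len 18)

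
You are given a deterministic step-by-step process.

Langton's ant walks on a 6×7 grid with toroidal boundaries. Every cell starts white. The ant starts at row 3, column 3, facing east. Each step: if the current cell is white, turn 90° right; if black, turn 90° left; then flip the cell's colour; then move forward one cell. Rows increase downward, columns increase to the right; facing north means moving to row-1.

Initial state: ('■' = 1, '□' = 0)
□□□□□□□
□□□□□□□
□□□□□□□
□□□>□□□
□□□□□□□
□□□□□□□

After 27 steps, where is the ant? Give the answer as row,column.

gen 0: □□□□□□□
□□□□□□□
□□□□□□□
□□□>□□□
□□□□□□□
□□□□□□□
gen 1: □□□□□□□
□□□□□□□
□□□□□□□
□□□■□□□
□□□v□□□
□□□□□□□
gen 2: □□□□□□□
□□□□□□□
□□□□□□□
□□□■□□□
□□<■□□□
□□□□□□□
gen 3: □□□□□□□
□□□□□□□
□□□□□□□
□□^■□□□
□□■■□□□
□□□□□□□
gen 4: □□□□□□□
□□□□□□□
□□□□□□□
□□■>□□□
□□■■□□□
□□□□□□□
gen 5: □□□□□□□
□□□□□□□
□□□^□□□
□□■□□□□
□□■■□□□
□□□□□□□
gen 6: □□□□□□□
□□□□□□□
□□□■>□□
□□■□□□□
□□■■□□□
□□□□□□□
gen 7: □□□□□□□
□□□□□□□
□□□■■□□
□□■□v□□
□□■■□□□
□□□□□□□
gen 8: □□□□□□□
□□□□□□□
□□□■■□□
□□■<■□□
□□■■□□□
□□□□□□□
gen 9: □□□□□□□
□□□□□□□
□□□^■□□
□□■■■□□
□□■■□□□
□□□□□□□
gen 10: □□□□□□□
□□□□□□□
□□<□■□□
□□■■■□□
□□■■□□□
□□□□□□□
gen 11: □□□□□□□
□□^□□□□
□□■□■□□
□□■■■□□
□□■■□□□
□□□□□□□
gen 12: □□□□□□□
□□■>□□□
□□■□■□□
□□■■■□□
□□■■□□□
□□□□□□□
gen 13: □□□□□□□
□□■■□□□
□□■v■□□
□□■■■□□
□□■■□□□
□□□□□□□
gen 14: □□□□□□□
□□■■□□□
□□<■■□□
□□■■■□□
□□■■□□□
□□□□□□□
gen 15: □□□□□□□
□□■■□□□
□□□■■□□
□□v■■□□
□□■■□□□
□□□□□□□
gen 16: □□□□□□□
□□■■□□□
□□□■■□□
□□□>■□□
□□■■□□□
□□□□□□□
gen 17: □□□□□□□
□□■■□□□
□□□^■□□
□□□□■□□
□□■■□□□
□□□□□□□
gen 18: □□□□□□□
□□■■□□□
□□<□■□□
□□□□■□□
□□■■□□□
□□□□□□□
gen 19: □□□□□□□
□□^■□□□
□□■□■□□
□□□□■□□
□□■■□□□
□□□□□□□
gen 20: □□□□□□□
□<□■□□□
□□■□■□□
□□□□■□□
□□■■□□□
□□□□□□□
gen 21: □^□□□□□
□■□■□□□
□□■□■□□
□□□□■□□
□□■■□□□
□□□□□□□
gen 22: □■>□□□□
□■□■□□□
□□■□■□□
□□□□■□□
□□■■□□□
□□□□□□□
gen 23: □■■□□□□
□■v■□□□
□□■□■□□
□□□□■□□
□□■■□□□
□□□□□□□
gen 24: □■■□□□□
□<■■□□□
□□■□■□□
□□□□■□□
□□■■□□□
□□□□□□□
gen 25: □■■□□□□
□□■■□□□
□v■□■□□
□□□□■□□
□□■■□□□
□□□□□□□
gen 26: □■■□□□□
□□■■□□□
<■■□■□□
□□□□■□□
□□■■□□□
□□□□□□□
gen 27: □■■□□□□
^□■■□□□
■■■□■□□
□□□□■□□
□□■■□□□
□□□□□□□

1,0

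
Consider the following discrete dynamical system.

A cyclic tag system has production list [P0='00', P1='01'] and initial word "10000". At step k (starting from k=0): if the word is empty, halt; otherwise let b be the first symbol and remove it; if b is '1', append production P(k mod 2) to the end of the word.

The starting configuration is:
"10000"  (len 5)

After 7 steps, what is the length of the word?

[0] "10000"  (len 5)
[1] "000000"  (len 6)
[2] "00000"  (len 5)
[3] "0000"  (len 4)
[4] "000"  (len 3)
[5] "00"  (len 2)
[6] "0"  (len 1)
[7] (halted — word empty)

0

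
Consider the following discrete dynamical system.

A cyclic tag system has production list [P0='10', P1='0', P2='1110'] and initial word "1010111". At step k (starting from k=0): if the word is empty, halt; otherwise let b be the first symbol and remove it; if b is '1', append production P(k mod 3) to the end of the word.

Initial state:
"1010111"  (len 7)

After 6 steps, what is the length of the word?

12

step 0: "1010111"  (len 7)
step 1: "01011110"  (len 8)
step 2: "1011110"  (len 7)
step 3: "0111101110"  (len 10)
step 4: "111101110"  (len 9)
step 5: "111011100"  (len 9)
step 6: "110111001110"  (len 12)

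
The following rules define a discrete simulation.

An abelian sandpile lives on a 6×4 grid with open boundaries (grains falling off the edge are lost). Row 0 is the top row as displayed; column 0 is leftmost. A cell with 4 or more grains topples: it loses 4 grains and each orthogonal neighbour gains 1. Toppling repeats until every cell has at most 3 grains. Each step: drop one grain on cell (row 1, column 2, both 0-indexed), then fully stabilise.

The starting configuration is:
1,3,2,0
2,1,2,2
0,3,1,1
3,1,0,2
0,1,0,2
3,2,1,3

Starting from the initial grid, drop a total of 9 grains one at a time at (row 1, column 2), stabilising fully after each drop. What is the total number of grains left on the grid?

42

0) 1,3,2,0
2,1,2,2
0,3,1,1
3,1,0,2
0,1,0,2
3,2,1,3
1) 1,3,2,0
2,1,3,2
0,3,1,1
3,1,0,2
0,1,0,2
3,2,1,3
2) 1,3,3,0
2,2,0,3
0,3,2,1
3,1,0,2
0,1,0,2
3,2,1,3
3) 1,3,3,0
2,2,1,3
0,3,2,1
3,1,0,2
0,1,0,2
3,2,1,3
4) 1,3,3,0
2,2,2,3
0,3,2,1
3,1,0,2
0,1,0,2
3,2,1,3
5) 1,3,3,0
2,2,3,3
0,3,2,1
3,1,0,2
0,1,0,2
3,2,1,3
6) 2,1,2,2
3,2,0,1
1,1,1,3
3,2,1,2
0,1,0,2
3,2,1,3
7) 2,1,2,2
3,2,1,1
1,1,1,3
3,2,1,2
0,1,0,2
3,2,1,3
8) 2,1,2,2
3,2,2,1
1,1,1,3
3,2,1,2
0,1,0,2
3,2,1,3
9) 2,1,2,2
3,2,3,1
1,1,1,3
3,2,1,2
0,1,0,2
3,2,1,3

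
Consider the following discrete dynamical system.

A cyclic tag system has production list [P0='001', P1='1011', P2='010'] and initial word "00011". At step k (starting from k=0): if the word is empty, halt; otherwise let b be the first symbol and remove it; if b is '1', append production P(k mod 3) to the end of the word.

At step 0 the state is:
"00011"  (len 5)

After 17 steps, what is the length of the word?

18

k=0  "00011"  (len 5)
k=1  "0011"  (len 4)
k=2  "011"  (len 3)
k=3  "11"  (len 2)
k=4  "1001"  (len 4)
k=5  "0011011"  (len 7)
k=6  "011011"  (len 6)
k=7  "11011"  (len 5)
k=8  "10111011"  (len 8)
k=9  "0111011010"  (len 10)
k=10  "111011010"  (len 9)
k=11  "110110101011"  (len 12)
k=12  "10110101011010"  (len 14)
k=13  "0110101011010001"  (len 16)
k=14  "110101011010001"  (len 15)
k=15  "10101011010001010"  (len 17)
k=16  "0101011010001010001"  (len 19)
k=17  "101011010001010001"  (len 18)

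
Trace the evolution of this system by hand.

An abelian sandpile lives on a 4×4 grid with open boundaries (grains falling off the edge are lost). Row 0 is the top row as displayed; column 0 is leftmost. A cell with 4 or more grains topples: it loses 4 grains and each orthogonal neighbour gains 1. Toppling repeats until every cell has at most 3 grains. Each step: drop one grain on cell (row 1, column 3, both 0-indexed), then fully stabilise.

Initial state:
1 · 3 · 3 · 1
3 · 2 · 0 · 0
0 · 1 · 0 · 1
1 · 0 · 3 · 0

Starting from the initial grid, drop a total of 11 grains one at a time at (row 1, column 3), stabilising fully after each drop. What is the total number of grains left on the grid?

28

gen 0: 1 · 3 · 3 · 1
3 · 2 · 0 · 0
0 · 1 · 0 · 1
1 · 0 · 3 · 0
gen 1: 1 · 3 · 3 · 1
3 · 2 · 0 · 1
0 · 1 · 0 · 1
1 · 0 · 3 · 0
gen 2: 1 · 3 · 3 · 1
3 · 2 · 0 · 2
0 · 1 · 0 · 1
1 · 0 · 3 · 0
gen 3: 1 · 3 · 3 · 1
3 · 2 · 0 · 3
0 · 1 · 0 · 1
1 · 0 · 3 · 0
gen 4: 1 · 3 · 3 · 2
3 · 2 · 1 · 0
0 · 1 · 0 · 2
1 · 0 · 3 · 0
gen 5: 1 · 3 · 3 · 2
3 · 2 · 1 · 1
0 · 1 · 0 · 2
1 · 0 · 3 · 0
gen 6: 1 · 3 · 3 · 2
3 · 2 · 1 · 2
0 · 1 · 0 · 2
1 · 0 · 3 · 0
gen 7: 1 · 3 · 3 · 2
3 · 2 · 1 · 3
0 · 1 · 0 · 2
1 · 0 · 3 · 0
gen 8: 1 · 3 · 3 · 3
3 · 2 · 2 · 0
0 · 1 · 0 · 3
1 · 0 · 3 · 0
gen 9: 1 · 3 · 3 · 3
3 · 2 · 2 · 1
0 · 1 · 0 · 3
1 · 0 · 3 · 0
gen 10: 1 · 3 · 3 · 3
3 · 2 · 2 · 2
0 · 1 · 0 · 3
1 · 0 · 3 · 0
gen 11: 1 · 3 · 3 · 3
3 · 2 · 2 · 3
0 · 1 · 0 · 3
1 · 0 · 3 · 0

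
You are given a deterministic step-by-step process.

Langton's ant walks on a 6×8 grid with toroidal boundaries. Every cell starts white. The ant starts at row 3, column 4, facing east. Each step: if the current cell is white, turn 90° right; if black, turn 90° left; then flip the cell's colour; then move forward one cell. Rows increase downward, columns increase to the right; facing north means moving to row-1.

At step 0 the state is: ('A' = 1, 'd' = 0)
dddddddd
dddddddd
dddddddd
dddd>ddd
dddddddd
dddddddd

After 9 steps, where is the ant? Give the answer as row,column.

2,4

k=0  dddddddd
dddddddd
dddddddd
dddd>ddd
dddddddd
dddddddd
k=1  dddddddd
dddddddd
dddddddd
ddddAddd
ddddvddd
dddddddd
k=2  dddddddd
dddddddd
dddddddd
ddddAddd
ddd<Addd
dddddddd
k=3  dddddddd
dddddddd
dddddddd
ddd^Addd
dddAAddd
dddddddd
k=4  dddddddd
dddddddd
dddddddd
dddA>ddd
dddAAddd
dddddddd
k=5  dddddddd
dddddddd
dddd^ddd
dddAdddd
dddAAddd
dddddddd
k=6  dddddddd
dddddddd
ddddA>dd
dddAdddd
dddAAddd
dddddddd
k=7  dddddddd
dddddddd
ddddAAdd
dddAdvdd
dddAAddd
dddddddd
k=8  dddddddd
dddddddd
ddddAAdd
dddA<Add
dddAAddd
dddddddd
k=9  dddddddd
dddddddd
dddd^Add
dddAAAdd
dddAAddd
dddddddd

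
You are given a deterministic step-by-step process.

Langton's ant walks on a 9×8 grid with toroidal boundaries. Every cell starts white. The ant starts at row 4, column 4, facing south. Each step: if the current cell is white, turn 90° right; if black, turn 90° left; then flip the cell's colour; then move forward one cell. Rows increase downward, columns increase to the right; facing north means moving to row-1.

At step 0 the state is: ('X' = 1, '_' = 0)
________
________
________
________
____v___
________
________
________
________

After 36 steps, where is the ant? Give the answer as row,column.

step 0: ________
________
________
________
____v___
________
________
________
________
step 1: ________
________
________
________
___<X___
________
________
________
________
step 2: ________
________
________
___^____
___XX___
________
________
________
________
step 3: ________
________
________
___X>___
___XX___
________
________
________
________
step 4: ________
________
________
___XX___
___Xv___
________
________
________
________
step 5: ________
________
________
___XX___
___X_>__
________
________
________
________
step 6: ________
________
________
___XX___
___X_X__
_____v__
________
________
________
step 7: ________
________
________
___XX___
___X_X__
____<X__
________
________
________
step 8: ________
________
________
___XX___
___X^X__
____XX__
________
________
________
step 9: ________
________
________
___XX___
___XX>__
____XX__
________
________
________
step 10: ________
________
________
___XX^__
___XX___
____XX__
________
________
________
step 11: ________
________
________
___XXX>_
___XX___
____XX__
________
________
________
step 12: ________
________
________
___XXXX_
___XX_v_
____XX__
________
________
________
step 13: ________
________
________
___XXXX_
___XX<X_
____XX__
________
________
________
step 14: ________
________
________
___XX^X_
___XXXX_
____XX__
________
________
________
step 15: ________
________
________
___X<_X_
___XXXX_
____XX__
________
________
________
step 16: ________
________
________
___X__X_
___XvXX_
____XX__
________
________
________
step 17: ________
________
________
___X__X_
___X_>X_
____XX__
________
________
________
step 18: ________
________
________
___X_^X_
___X__X_
____XX__
________
________
________
step 19: ________
________
________
___X_X>_
___X__X_
____XX__
________
________
________
step 20: ________
________
______^_
___X_X__
___X__X_
____XX__
________
________
________
step 21: ________
________
______X>
___X_X__
___X__X_
____XX__
________
________
________
step 22: ________
________
______XX
___X_X_v
___X__X_
____XX__
________
________
________
step 23: ________
________
______XX
___X_X<X
___X__X_
____XX__
________
________
________
step 24: ________
________
______^X
___X_XXX
___X__X_
____XX__
________
________
________
step 25: ________
________
_____<_X
___X_XXX
___X__X_
____XX__
________
________
________
step 26: ________
_____^__
_____X_X
___X_XXX
___X__X_
____XX__
________
________
________
step 27: ________
_____X>_
_____X_X
___X_XXX
___X__X_
____XX__
________
________
________
step 28: ________
_____XX_
_____XvX
___X_XXX
___X__X_
____XX__
________
________
________
step 29: ________
_____XX_
_____<XX
___X_XXX
___X__X_
____XX__
________
________
________
step 30: ________
_____XX_
______XX
___X_vXX
___X__X_
____XX__
________
________
________
step 31: ________
_____XX_
______XX
___X__>X
___X__X_
____XX__
________
________
________
step 32: ________
_____XX_
______^X
___X___X
___X__X_
____XX__
________
________
________
step 33: ________
_____XX_
_____<_X
___X___X
___X__X_
____XX__
________
________
________
step 34: ________
_____^X_
_____X_X
___X___X
___X__X_
____XX__
________
________
________
step 35: ________
____<_X_
_____X_X
___X___X
___X__X_
____XX__
________
________
________
step 36: ____^___
____X_X_
_____X_X
___X___X
___X__X_
____XX__
________
________
________

0,4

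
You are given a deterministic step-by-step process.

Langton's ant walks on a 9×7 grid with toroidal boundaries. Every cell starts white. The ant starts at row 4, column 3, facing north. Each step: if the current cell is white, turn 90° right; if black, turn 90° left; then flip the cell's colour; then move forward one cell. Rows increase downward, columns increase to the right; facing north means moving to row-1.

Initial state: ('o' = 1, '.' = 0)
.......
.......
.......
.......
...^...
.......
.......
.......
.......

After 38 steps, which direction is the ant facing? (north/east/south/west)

[0] .......
.......
.......
.......
...^...
.......
.......
.......
.......
[1] .......
.......
.......
.......
...o>..
.......
.......
.......
.......
[2] .......
.......
.......
.......
...oo..
....v..
.......
.......
.......
[3] .......
.......
.......
.......
...oo..
...<o..
.......
.......
.......
[4] .......
.......
.......
.......
...^o..
...oo..
.......
.......
.......
[5] .......
.......
.......
.......
..<.o..
...oo..
.......
.......
.......
[6] .......
.......
.......
..^....
..o.o..
...oo..
.......
.......
.......
[7] .......
.......
.......
..o>...
..o.o..
...oo..
.......
.......
.......
[8] .......
.......
.......
..oo...
..ovo..
...oo..
.......
.......
.......
[9] .......
.......
.......
..oo...
..<oo..
...oo..
.......
.......
.......
[10] .......
.......
.......
..oo...
...oo..
..voo..
.......
.......
.......
[11] .......
.......
.......
..oo...
...oo..
.<ooo..
.......
.......
.......
[12] .......
.......
.......
..oo...
.^.oo..
.oooo..
.......
.......
.......
[13] .......
.......
.......
..oo...
.o>oo..
.oooo..
.......
.......
.......
[14] .......
.......
.......
..oo...
.oooo..
.ovoo..
.......
.......
.......
[15] .......
.......
.......
..oo...
.oooo..
.o.>o..
.......
.......
.......
[16] .......
.......
.......
..oo...
.oo^o..
.o..o..
.......
.......
.......
[17] .......
.......
.......
..oo...
.o<.o..
.o..o..
.......
.......
.......
[18] .......
.......
.......
..oo...
.o..o..
.ov.o..
.......
.......
.......
[19] .......
.......
.......
..oo...
.o..o..
.<o.o..
.......
.......
.......
[20] .......
.......
.......
..oo...
.o..o..
..o.o..
.v.....
.......
.......
[21] .......
.......
.......
..oo...
.o..o..
..o.o..
<o.....
.......
.......
[22] .......
.......
.......
..oo...
.o..o..
^.o.o..
oo.....
.......
.......
[23] .......
.......
.......
..oo...
.o..o..
o>o.o..
oo.....
.......
.......
[24] .......
.......
.......
..oo...
.o..o..
ooo.o..
ov.....
.......
.......
[25] .......
.......
.......
..oo...
.o..o..
ooo.o..
o.>....
.......
.......
[26] .......
.......
.......
..oo...
.o..o..
ooo.o..
o.o....
..v....
.......
[27] .......
.......
.......
..oo...
.o..o..
ooo.o..
o.o....
.<o....
.......
[28] .......
.......
.......
..oo...
.o..o..
ooo.o..
o^o....
.oo....
.......
[29] .......
.......
.......
..oo...
.o..o..
ooo.o..
oo>....
.oo....
.......
[30] .......
.......
.......
..oo...
.o..o..
oo^.o..
oo.....
.oo....
.......
[31] .......
.......
.......
..oo...
.o..o..
o<..o..
oo.....
.oo....
.......
[32] .......
.......
.......
..oo...
.o..o..
o...o..
ov.....
.oo....
.......
[33] .......
.......
.......
..oo...
.o..o..
o...o..
o.>....
.oo....
.......
[34] .......
.......
.......
..oo...
.o..o..
o...o..
o.o....
.ov....
.......
[35] .......
.......
.......
..oo...
.o..o..
o...o..
o.o....
.o.>...
.......
[36] .......
.......
.......
..oo...
.o..o..
o...o..
o.o....
.o.o...
...v...
[37] .......
.......
.......
..oo...
.o..o..
o...o..
o.o....
.o.o...
..<o...
[38] .......
.......
.......
..oo...
.o..o..
o...o..
o.o....
.o^o...
..oo...

north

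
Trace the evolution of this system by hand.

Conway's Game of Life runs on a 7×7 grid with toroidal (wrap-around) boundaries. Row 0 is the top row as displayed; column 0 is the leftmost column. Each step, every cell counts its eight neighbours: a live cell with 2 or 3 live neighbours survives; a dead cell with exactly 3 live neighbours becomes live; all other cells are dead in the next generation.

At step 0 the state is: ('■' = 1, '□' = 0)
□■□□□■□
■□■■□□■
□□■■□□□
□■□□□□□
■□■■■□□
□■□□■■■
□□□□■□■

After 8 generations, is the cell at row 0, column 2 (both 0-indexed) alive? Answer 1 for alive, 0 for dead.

step 0: □■□□□■□
■□■■□□■
□□■■□□□
□■□□□□□
■□■■■□□
□■□□■■■
□□□□■□■
step 1: □■■■■■□
■□□■■□■
■□□■□□□
□■□□■□□
■□■■■□■
□■■□□□■
□□□□■□■
step 2: □■■□□□□
■□□□□□■
■■■■□■■
□■□□■■■
□□□□■□■
□■■□■□■
□□□□■□■
step 3: □■□□□■■
□□□■□■□
□□■■□□□
□■□□□□□
□■■□■□■
□□□□■□■
□□□□□□□
step 4: □□□□■■■
□□□■□■■
□□■■■□□
■■□□□□□
□■■■□□□
■□□■□□□
■□□□□□■
step 5: □□□□■□□
□□■□□□■
■■■■■■■
■□□□■□□
□□□■□□□
■□□■□□■
■□□□■□□
step 6: □□□■□■□
□□■□□□■
□□■□■□□
■□□□□□□
■□□■■□■
■□□■■□■
■□□■■■■
step 7: ■□■■□□□
□□■□■■□
□■□■□□□
■■□□■■■
□■□■■□□
□■■□□□□
■□■□□□□
step 8: □□■□■□■
□□□□■□□
□■□■□□□
□■□□□■■
□□□■■□■
■□□□□□□
■□□□□□□

1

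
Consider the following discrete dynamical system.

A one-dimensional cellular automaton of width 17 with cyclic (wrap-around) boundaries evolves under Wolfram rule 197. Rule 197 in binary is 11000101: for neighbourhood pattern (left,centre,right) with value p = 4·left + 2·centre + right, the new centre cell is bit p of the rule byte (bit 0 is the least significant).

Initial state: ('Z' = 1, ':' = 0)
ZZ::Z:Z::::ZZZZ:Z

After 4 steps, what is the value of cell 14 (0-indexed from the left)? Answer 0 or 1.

k=0  ZZ::Z:Z::::ZZZZ:Z
k=1  ZZ::Z:Z:ZZ::ZZZ::
k=2  :Z::Z:Z::Z:::ZZ::
k=3  :Z::Z:Z::Z:Z::Z:Z
k=4  :Z::Z:Z::Z:Z::Z:Z

1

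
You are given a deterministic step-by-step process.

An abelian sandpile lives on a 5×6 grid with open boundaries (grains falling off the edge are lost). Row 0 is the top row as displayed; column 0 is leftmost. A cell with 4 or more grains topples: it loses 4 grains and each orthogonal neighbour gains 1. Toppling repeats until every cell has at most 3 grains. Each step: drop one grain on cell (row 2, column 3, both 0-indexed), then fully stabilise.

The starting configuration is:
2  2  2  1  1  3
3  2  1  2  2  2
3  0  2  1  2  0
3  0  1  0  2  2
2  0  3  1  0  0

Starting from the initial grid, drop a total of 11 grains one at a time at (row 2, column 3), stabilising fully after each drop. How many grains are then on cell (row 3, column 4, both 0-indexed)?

t=0: 2  2  2  1  1  3
3  2  1  2  2  2
3  0  2  1  2  0
3  0  1  0  2  2
2  0  3  1  0  0
t=1: 2  2  2  1  1  3
3  2  1  2  2  2
3  0  2  2  2  0
3  0  1  0  2  2
2  0  3  1  0  0
t=2: 2  2  2  1  1  3
3  2  1  2  2  2
3  0  2  3  2  0
3  0  1  0  2  2
2  0  3  1  0  0
t=3: 2  2  2  1  1  3
3  2  1  3  2  2
3  0  3  0  3  0
3  0  1  1  2  2
2  0  3  1  0  0
t=4: 2  2  2  1  1  3
3  2  1  3  2  2
3  0  3  1  3  0
3  0  1  1  2  2
2  0  3  1  0  0
t=5: 2  2  2  1  1  3
3  2  1  3  2  2
3  0  3  2  3  0
3  0  1  1  2  2
2  0  3  1  0  0
t=6: 2  2  2  1  1  3
3  2  1  3  2  2
3  0  3  3  3  0
3  0  1  1  2  2
2  0  3  1  0  0
t=7: 2  2  2  2  2  3
3  2  3  1  0  3
3  1  0  3  1  1
3  0  2  2  3  2
2  0  3  1  0  0
t=8: 2  2  2  2  2  3
3  2  3  2  0  3
3  1  1  0  2  1
3  0  2  3  3  2
2  0  3  1  0  0
t=9: 2  2  2  2  2  3
3  2  3  2  0  3
3  1  1  1  2  1
3  0  2  3  3  2
2  0  3  1  0  0
t=10: 2  2  2  2  2  3
3  2  3  2  0  3
3  1  1  2  2  1
3  0  2  3  3  2
2  0  3  1  0  0
t=11: 2  2  2  2  2  3
3  2  3  2  0  3
3  1  1  3  2  1
3  0  2  3  3  2
2  0  3  1  0  0

3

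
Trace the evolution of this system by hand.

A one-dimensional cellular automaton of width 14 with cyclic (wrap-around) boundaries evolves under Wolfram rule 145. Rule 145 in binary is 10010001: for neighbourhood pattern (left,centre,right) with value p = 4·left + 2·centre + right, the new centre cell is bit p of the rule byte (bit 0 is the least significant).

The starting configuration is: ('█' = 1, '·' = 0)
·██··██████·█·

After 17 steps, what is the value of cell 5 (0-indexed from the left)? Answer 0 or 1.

k=0  ·██··██████·█·
k=1  ···█··████···█
k=2  ██··█··██·██··
k=3  ··█··█······█·
k=4  █··█··█████··█
k=5  ·█··█··███·█··
k=6  ··█··█··█···██
k=7  █··█··█··██···
k=8  ·█··█··█···██·
k=9  ··█··█··██···█
k=10  █··█··█···██··
k=11  ·█··█··██···█·
k=12  ··█··█···██··█
k=13  █··█··██···█··
k=14  ·█··█···██··█·
k=15  ··█··██···█··█
k=16  █··█···██··█··
k=17  ·█··██···█··█·

1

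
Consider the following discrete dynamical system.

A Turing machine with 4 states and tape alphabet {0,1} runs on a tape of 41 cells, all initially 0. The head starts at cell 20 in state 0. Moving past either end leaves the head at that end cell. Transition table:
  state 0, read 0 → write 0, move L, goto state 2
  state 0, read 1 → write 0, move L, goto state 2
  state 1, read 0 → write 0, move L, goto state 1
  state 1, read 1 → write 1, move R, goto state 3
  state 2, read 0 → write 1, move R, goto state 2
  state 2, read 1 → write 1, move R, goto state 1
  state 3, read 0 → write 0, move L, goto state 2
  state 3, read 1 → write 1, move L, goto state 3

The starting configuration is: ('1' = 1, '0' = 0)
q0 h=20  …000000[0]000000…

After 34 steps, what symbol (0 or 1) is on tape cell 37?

1

step 0: q0 h=20  …000000[0]000000…
step 1: q2 h=19  …000000[0]000000…
step 2: q2 h=20  …000001[0]000000…
step 3: q2 h=21  …000011[0]000000…
step 4: q2 h=22  …000111[0]000000…
step 5: q2 h=23  …001111[0]000000…
step 6: q2 h=24  …011111[0]000000…
step 7: q2 h=25  …111111[0]000000…
step 8: q2 h=26  …111111[0]000000…
step 9: q2 h=27  …111111[0]000000…
step 10: q2 h=28  …111111[0]000000…
step 11: q2 h=29  …111111[0]000000…
step 12: q2 h=30  …111111[0]000000…
step 13: q2 h=31  …111111[0]000000…
step 14: q2 h=32  …111111[0]000000…
step 15: q2 h=33  …111111[0]000000…
step 16: q2 h=34  …111111[0]000000|
step 17: q2 h=35  …111111[0]00000|
step 18: q2 h=36  …111111[0]0000|
step 19: q2 h=37  …111111[0]000|
step 20: q2 h=38  …111111[0]00|
step 21: q2 h=39  …111111[0]0|
step 22: q2 h=40  …111111[0]|
step 23: q2 h=40  …111111[1]|
step 24: q1 h=40  …111111[1]|
step 25: q3 h=40  …111111[1]|
step 26: q3 h=39  …111111[1]1|
step 27: q3 h=38  …111111[1]11|
step 28: q3 h=37  …111111[1]111|
step 29: q3 h=36  …111111[1]1111|
step 30: q3 h=35  …111111[1]11111|
step 31: q3 h=34  …111111[1]111111|
step 32: q3 h=33  …111111[1]111111…
step 33: q3 h=32  …111111[1]111111…
step 34: q3 h=31  …111111[1]111111…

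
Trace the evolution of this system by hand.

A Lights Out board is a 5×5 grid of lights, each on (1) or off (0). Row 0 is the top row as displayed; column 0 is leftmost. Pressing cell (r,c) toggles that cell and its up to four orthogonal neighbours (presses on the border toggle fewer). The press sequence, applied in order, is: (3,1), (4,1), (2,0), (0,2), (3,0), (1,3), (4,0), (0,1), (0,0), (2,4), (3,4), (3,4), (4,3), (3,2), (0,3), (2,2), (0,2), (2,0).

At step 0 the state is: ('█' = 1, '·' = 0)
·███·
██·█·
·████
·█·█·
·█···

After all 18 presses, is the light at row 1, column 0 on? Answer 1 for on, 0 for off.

0

[0] ·███·
██·█·
·████
·█·█·
·█···
[1] ·███·
██·█·
··███
█·██·
·····
[2] ·███·
██·█·
··███
████·
███··
[3] ·███·
·█·█·
█████
·███·
███··
[4] ·····
·███·
█████
·███·
███··
[5] ·····
·███·
·████
█·██·
·██··
[6] ···█·
·█··█
·██·█
█·██·
·██··
[7] ···█·
·█··█
·██·█
··██·
█·█··
[8] ████·
····█
·██·█
··██·
█·█··
[9] ··██·
█···█
·██·█
··██·
█·█··
[10] ··██·
█····
·███·
··███
█·█··
[11] ··██·
█····
·████
··█··
█·█·█
[12] ··██·
█····
·███·
··███
█·█··
[13] ··██·
█····
·███·
··█·█
█··██
[14] ··██·
█····
·█·█·
·█·██
█·███
[15] ····█
█··█·
·█·█·
·█·██
█·███
[16] ····█
█·██·
··█··
·████
█·███
[17] ·████
█··█·
··█··
·████
█·███
[18] ·████
···█·
███··
█████
█·███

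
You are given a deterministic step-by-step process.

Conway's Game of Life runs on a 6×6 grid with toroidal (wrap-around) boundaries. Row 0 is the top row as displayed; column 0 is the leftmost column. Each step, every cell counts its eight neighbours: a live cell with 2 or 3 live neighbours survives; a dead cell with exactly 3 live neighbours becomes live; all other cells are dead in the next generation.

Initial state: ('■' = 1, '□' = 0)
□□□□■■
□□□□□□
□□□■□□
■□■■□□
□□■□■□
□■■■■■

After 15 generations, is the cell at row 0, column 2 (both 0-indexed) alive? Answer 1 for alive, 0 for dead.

0

step 0: □□□□■■
□□□□□□
□□□■□□
■□■■□□
□□■□■□
□■■■■■
step 1: ■□■□□■
□□□□■□
□□■■□□
□■■□■□
■□□□□□
■■■□□□
step 2: ■□■■□■
□■■□■■
□■■□■□
□■■□□□
■□□■□■
□□■□□□
step 3: ■□□□□■
□□□□□□
□□□□■■
□□□□■■
■□□■□□
□□■□□□
step 4: □□□□□□
■□□□■□
□□□□■■
■□□■□□
□□□■■■
■■□□□■
step 5: □■□□□□
□□□□■□
■□□■■□
■□□■□□
□■■■□□
■□□□□■
step 6: ■□□□□■
□□□■■■
□□□■■□
■□□□□■
□■■■■■
■□□□□□
step 7: ■□□□□□
■□□■□□
■□□■□□
■■□□□□
□■■■■□
□□■■□□
step 8: □■■■□□
■■□□□■
■□■□□■
■□□□■■
■□□□■□
□□□□■□
step 9: □■■■■■
□□□■■■
□□□□□□
□□□■■□
■□□■■□
□■■□■■
step 10: □■□□□□
■□□□□■
□□□□□■
□□□■■■
■■□□□□
□□□□□□
step 11: ■□□□□□
■□□□□■
□□□□□□
□□□□■■
■□□□■■
■■□□□□
step 12: □□□□□□
■□□□□■
■□□□■□
■□□□■□
□■□□■□
□■□□□□
step 13: ■□□□□□
■□□□□■
■■□□■□
■■□■■□
■■□□□■
□□□□□□
step 14: ■□□□□■
□□□□□□
□□■■■□
□□□■■□
□■■□■■
□■□□□■
step 15: ■□□□□■
□□□■■■
□□■□■□
□■□□□□
□■■□□■
□■■□□□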